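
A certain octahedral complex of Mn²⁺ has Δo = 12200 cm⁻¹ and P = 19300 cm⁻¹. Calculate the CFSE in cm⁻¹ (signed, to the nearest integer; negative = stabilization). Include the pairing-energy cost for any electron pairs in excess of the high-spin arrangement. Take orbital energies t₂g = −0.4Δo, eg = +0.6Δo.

0

Mn²⁺: group 7, so d-count = 7 − 2 = 5.
Here Δo < P (12200 < 19300), so the high-spin state is favoured.
Configuration: t₂g³ eg².
Orbital CFSE = 0.0Δo = 0.0 × 12200 = 0 cm⁻¹.
High-spin has no excess pairs, so no pairing correction applies.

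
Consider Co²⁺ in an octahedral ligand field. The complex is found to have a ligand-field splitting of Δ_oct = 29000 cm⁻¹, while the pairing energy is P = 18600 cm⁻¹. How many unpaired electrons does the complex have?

Co sits in group 9; removing 2 electrons leaves Co²⁺ with 9 − 2 = 7 d electrons.
Δ_oct > P, so pairing is preferred: the ground state is low-spin.
That gives t2g^6 e_g^1.
Unpaired electrons: 1.

1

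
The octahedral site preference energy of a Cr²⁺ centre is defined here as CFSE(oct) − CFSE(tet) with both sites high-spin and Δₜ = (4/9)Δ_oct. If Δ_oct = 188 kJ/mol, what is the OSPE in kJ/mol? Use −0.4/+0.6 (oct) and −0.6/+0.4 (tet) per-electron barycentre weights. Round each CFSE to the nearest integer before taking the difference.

-80

Cr²⁺: group 6, so d-count = 6 − 2 = 4.
In an octahedral site d⁴ (HS) is t₂g³ eg¹, giving CFSE(oct) = -0.6Δ_oct = -113 kJ/mol.
Tetrahedral e² t₂² gives -0.4Δₜ = -0.4 × (4/9) × 188 = -33 kJ/mol.
Subtracting, OSPE = -113 − (-33) = -80 kJ/mol.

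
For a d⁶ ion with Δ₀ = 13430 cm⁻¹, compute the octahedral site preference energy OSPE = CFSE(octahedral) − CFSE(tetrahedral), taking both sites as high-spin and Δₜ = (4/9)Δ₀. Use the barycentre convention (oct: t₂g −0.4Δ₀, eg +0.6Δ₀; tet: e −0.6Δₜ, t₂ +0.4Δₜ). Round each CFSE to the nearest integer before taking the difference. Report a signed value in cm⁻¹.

Octahedral high-spin t₂g⁴ eg²: CFSE = -0.4 × 13430 = -5372 cm⁻¹.
In a tetrahedral site the filling is e³ t₂³: CFSE(tet) = -0.6Δₜ = -0.6 × (4/9)(13430) = -3581 cm⁻¹.
OSPE = -5372 − (-3581) = -1791 cm⁻¹.

-1791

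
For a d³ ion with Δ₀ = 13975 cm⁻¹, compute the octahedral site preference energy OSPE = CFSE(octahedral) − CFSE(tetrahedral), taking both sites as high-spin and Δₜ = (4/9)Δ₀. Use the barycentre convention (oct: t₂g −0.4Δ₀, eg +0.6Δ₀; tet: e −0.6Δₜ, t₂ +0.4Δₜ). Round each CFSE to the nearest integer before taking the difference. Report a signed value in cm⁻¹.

-11801

In an octahedral site d³ (HS) is t2g^3 e_g^0, giving CFSE(oct) = -1.2Δ₀ = -16770 cm⁻¹.
Tetrahedral: e^2 t2^1, CFSE = 2(−0.6) + 1(+0.4) = -0.8Δₜ = -0.8 × (4/9) × 13975 = -4969 cm⁻¹.
Subtracting, OSPE = -16770 − (-4969) = -11801 cm⁻¹.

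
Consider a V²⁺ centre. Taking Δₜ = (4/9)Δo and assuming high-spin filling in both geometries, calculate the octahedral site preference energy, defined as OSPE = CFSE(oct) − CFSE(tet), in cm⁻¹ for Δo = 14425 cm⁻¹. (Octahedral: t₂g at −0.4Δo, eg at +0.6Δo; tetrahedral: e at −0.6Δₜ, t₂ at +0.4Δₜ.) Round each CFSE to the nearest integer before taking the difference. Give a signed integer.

V sits in group 5; removing 2 electrons leaves V²⁺ with 5 − 2 = 3 d electrons.
Octahedral high-spin t₂g³ eg⁰: CFSE = -1.2 × 14425 = -17310 cm⁻¹.
Tetrahedral e² t₂¹ gives -0.8Δₜ = -0.8 × (4/9) × 14425 = -5129 cm⁻¹.
OSPE = CFSE(oct) − CFSE(tet) = -17310 − (-5129) = -12181 cm⁻¹.

-12181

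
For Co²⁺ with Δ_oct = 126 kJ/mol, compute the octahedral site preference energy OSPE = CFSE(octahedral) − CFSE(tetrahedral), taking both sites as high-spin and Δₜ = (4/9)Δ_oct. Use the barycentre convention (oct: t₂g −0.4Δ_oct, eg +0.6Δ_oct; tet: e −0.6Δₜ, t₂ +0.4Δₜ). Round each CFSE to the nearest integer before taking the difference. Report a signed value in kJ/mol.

-34

Co sits in group 9; removing 2 electrons leaves Co²⁺ with 9 − 2 = 7 d electrons.
Octahedral (high-spin): t2g^5 e_g^2, CFSE = 5(−0.4) + 2(+0.6) = -0.8Δ_oct = -0.8 × 126 = -101 kJ/mol.
Tetrahedral e^4 t2^3 gives -1.2Δₜ = -1.2 × (4/9) × 126 = -67 kJ/mol.
OSPE = CFSE(oct) − CFSE(tet) = -101 − (-67) = -34 kJ/mol.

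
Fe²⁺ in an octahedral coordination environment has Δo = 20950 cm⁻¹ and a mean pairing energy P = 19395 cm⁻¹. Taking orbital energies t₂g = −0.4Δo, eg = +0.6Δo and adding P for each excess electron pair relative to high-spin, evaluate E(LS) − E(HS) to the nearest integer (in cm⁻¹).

-3110

Fe²⁺: group 8, so d-count = 8 − 2 = 6.
High-spin: t₂g⁴ eg², CFSE = -0.4Δo = -8380 cm⁻¹.
For low-spin the configuration is t₂g⁶ eg⁰: orbital energy -2.4 × 20950 = -50280 cm⁻¹, and 2 additional pairs relative to high-spin add 38790 cm⁻¹, giving -11490 cm⁻¹.
The difference is -11490 − (-8380) = -3110 cm⁻¹, so low-spin lies lower.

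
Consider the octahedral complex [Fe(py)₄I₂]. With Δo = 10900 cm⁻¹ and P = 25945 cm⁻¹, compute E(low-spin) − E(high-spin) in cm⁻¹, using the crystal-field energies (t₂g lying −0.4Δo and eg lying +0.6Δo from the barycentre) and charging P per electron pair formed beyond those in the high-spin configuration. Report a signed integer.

30090

Ligand charges: 4×(+0) from py and 2×(-1) from I⁻ sum to -2; with overall charge +0, Fe is +2.
Fe²⁺: group 8, so d-count = 8 − 2 = 6.
High-spin d⁶ fills as t₂g⁴ eg² with CFSE 4(−0.4) + 2(+0.6) = -0.4Δo = -4360 cm⁻¹.
For low-spin the configuration is t₂g⁶ eg⁰: orbital energy -2.4 × 10900 = -26160 cm⁻¹, and 2 additional pairs relative to high-spin add 51890 cm⁻¹, giving 25730 cm⁻¹.
E(LS) − E(HS) = 25730 − (-4360) = 30090 cm⁻¹.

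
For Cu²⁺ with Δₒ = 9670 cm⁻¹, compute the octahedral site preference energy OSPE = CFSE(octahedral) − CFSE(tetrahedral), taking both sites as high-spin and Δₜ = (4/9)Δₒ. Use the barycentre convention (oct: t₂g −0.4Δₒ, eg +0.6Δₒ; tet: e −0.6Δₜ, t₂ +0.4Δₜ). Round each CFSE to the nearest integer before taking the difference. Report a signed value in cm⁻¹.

Group 11 minus oxidation state +2 gives a d⁹ configuration for Cu²⁺.
Octahedral (high-spin): t2g^6 e_g^3, CFSE = 6(−0.4) + 3(+0.6) = -0.6Δₒ = -0.6 × 9670 = -5802 cm⁻¹.
In a tetrahedral site the filling is e^4 t2^5: CFSE(tet) = -0.4Δₜ = -0.4 × (4/9)(9670) = -1719 cm⁻¹.
OSPE = CFSE(oct) − CFSE(tet) = -5802 − (-1719) = -4083 cm⁻¹.

-4083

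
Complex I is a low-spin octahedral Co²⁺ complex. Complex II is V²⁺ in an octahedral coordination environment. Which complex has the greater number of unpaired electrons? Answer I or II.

II

I: Co is in group 9, so Co²⁺ is d⁷ (9 − 2 = 7); t2g^6 e_g^1 → 1 unpaired.
II: V²⁺: group 5, so d-count = 5 − 2 = 3; t2g^3 e_g^0 → 3 unpaired.
So II has more unpaired electrons.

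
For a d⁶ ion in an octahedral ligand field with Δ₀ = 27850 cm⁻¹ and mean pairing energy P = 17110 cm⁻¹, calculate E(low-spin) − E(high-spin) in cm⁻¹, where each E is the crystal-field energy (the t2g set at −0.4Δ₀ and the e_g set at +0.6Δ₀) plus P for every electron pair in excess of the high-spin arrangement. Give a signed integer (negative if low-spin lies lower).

High-spin d⁶ fills as t2g^4 e_g^2 with CFSE 4(−0.4) + 2(+0.6) = -0.4Δ₀ = -11140 cm⁻¹.
For low-spin the configuration is t2g^6 e_g^0: orbital energy -2.4 × 27850 = -66840 cm⁻¹, and 2 additional pairs relative to high-spin add 34220 cm⁻¹, giving -32620 cm⁻¹.
The difference is -32620 − (-11140) = -21480 cm⁻¹, so low-spin lies lower.

-21480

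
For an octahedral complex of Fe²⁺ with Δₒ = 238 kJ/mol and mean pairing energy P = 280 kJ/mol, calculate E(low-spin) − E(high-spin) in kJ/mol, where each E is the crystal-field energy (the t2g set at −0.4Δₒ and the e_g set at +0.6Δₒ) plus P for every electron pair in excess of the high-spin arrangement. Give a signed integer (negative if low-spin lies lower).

84

Fe is in group 8, so Fe²⁺ is d⁶ (8 − 2 = 6).
High-spin: t2g^4 e_g^2, CFSE = -0.4Δₒ = -95 kJ/mol.
For low-spin the configuration is t2g^6 e_g^0: orbital energy -2.4 × 238 = -571 kJ/mol, and 2 additional pairs relative to high-spin add 560 kJ/mol, giving -11 kJ/mol.
Thus E(LS) − E(HS) = 84 kJ/mol.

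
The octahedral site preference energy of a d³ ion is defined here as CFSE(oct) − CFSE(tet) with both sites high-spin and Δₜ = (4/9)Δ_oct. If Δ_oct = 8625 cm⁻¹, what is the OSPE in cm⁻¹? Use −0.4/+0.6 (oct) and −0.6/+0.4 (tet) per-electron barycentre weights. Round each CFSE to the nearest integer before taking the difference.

-7283

In an octahedral site d³ (HS) is t₂g³ eg⁰, giving CFSE(oct) = -1.2Δ_oct = -10350 cm⁻¹.
Tetrahedral e² t₂¹ gives -0.8Δₜ = -0.8 × (4/9) × 8625 = -3067 cm⁻¹.
OSPE = CFSE(oct) − CFSE(tet) = -10350 − (-3067) = -7283 cm⁻¹.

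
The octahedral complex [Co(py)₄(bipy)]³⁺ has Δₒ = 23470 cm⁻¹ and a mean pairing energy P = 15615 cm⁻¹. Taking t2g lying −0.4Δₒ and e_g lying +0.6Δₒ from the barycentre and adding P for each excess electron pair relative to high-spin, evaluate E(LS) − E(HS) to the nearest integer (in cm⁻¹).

Ligand charges: 4×(+0) from py and 1×(+0) from bipy sum to +0; with overall charge +3, Co is +3.
Group 9 minus oxidation state +3 gives a d⁶ configuration for Co³⁺.
In the high-spin limit (t2g^4 e_g^2) the orbital term is -0.4Δₒ = -9388 cm⁻¹, with no excess pairing.
Low-spin: t2g^6 e_g^0, orbital CFSE = -2.4Δₒ = -56328 cm⁻¹; plus 2 excess pairs × P = +31230 cm⁻¹; total -25098 cm⁻¹.
Thus E(LS) − E(HS) = -15710 cm⁻¹.

-15710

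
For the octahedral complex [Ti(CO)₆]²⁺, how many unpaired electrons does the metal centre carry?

2

CO is neutral, so the +2 overall charge sits on Ti: oxidation state +2.
Ti is in group 4, so Ti²⁺ is d² (4 − 2 = 2).
For octahedral d² the high- and low-spin configurations coincide.
Configuration: t2g^2 e_g^0, giving 2 unpaired electrons.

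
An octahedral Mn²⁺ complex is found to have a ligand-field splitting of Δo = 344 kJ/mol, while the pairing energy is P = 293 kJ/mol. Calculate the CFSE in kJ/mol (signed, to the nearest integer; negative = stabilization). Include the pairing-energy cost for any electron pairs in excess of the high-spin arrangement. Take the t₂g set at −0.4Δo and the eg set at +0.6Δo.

Mn sits in group 7; removing 2 electrons leaves Mn²⁺ with 7 − 2 = 5 d electrons.
With Δo > P the complex is low-spin.
That gives t₂g⁵ eg⁰.
Orbital CFSE = -2.0Δo = -2.0 × 344 = -688 kJ/mol.
Excess pairs vs high-spin: 2 − 0 = 2; pairing cost = +586 kJ/mol.
Net CFSE = -688 + 586 = -102 kJ/mol.

-102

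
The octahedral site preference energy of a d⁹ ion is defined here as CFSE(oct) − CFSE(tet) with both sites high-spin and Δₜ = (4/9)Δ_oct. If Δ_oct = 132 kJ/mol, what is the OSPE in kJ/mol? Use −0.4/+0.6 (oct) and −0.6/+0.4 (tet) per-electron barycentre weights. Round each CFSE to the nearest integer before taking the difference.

-56

In an octahedral site d⁹ (HS) is t2g^6 e_g^3, giving CFSE(oct) = -0.6Δ_oct = -79 kJ/mol.
Tetrahedral: e^4 t2^5, CFSE = 4(−0.6) + 5(+0.4) = -0.4Δₜ = -0.4 × (4/9) × 132 = -23 kJ/mol.
Subtracting, OSPE = -79 − (-23) = -56 kJ/mol.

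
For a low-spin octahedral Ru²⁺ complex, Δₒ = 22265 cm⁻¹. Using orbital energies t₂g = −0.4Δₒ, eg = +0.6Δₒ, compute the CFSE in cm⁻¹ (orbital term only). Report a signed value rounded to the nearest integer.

-53436

Ru²⁺: group 8, so d-count = 8 − 2 = 6.
Electron filling gives t₂g⁶ eg⁰.
Orbital CFSE = 6(-0.4) + 0(0.6) = -2.4Δₒ = -2.4 × 22265 = -53436 cm⁻¹.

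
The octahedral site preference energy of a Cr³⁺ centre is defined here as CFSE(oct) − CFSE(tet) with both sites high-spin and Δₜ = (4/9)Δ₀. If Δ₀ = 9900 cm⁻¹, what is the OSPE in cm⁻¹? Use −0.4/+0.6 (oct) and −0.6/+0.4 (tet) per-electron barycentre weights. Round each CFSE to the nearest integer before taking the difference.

-8360

Group 6 minus oxidation state +3 gives a d³ configuration for Cr³⁺.
In an octahedral site d³ (HS) is t₂g³ eg⁰, giving CFSE(oct) = -1.2Δ₀ = -11880 cm⁻¹.
Tetrahedral e² t₂¹ gives -0.8Δₜ = -0.8 × (4/9) × 9900 = -3520 cm⁻¹.
Subtracting, OSPE = -11880 − (-3520) = -8360 cm⁻¹.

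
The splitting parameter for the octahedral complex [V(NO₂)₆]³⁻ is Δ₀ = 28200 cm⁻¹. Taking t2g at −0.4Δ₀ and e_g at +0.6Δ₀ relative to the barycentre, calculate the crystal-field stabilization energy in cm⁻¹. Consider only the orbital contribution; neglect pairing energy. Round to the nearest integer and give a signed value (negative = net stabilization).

-22560

Each NO₂⁻ contributes -1; 6 × (-1) = -6. With overall charge -3, V is in the +3 oxidation state.
V is in group 5, so V³⁺ is d² (5 − 3 = 2).
Configuration: t2g^2 e_g^0.
The orbital stabilization is -0.8Δ₀ = -0.8 × 28200 = -22560 cm⁻¹.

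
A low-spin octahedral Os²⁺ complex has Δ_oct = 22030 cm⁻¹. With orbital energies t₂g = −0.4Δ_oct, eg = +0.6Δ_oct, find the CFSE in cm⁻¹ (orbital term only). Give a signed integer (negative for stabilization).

-52872

Os²⁺: group 8, so d-count = 8 − 2 = 6.
Configuration: t₂g⁶ eg⁰.
CFSE(orbital) = 6×(-0.4Δ_oct) + 0×(0.6Δ_oct) = -2.4Δ_oct; with Δ_oct = 22030 cm⁻¹ that is -52872 cm⁻¹.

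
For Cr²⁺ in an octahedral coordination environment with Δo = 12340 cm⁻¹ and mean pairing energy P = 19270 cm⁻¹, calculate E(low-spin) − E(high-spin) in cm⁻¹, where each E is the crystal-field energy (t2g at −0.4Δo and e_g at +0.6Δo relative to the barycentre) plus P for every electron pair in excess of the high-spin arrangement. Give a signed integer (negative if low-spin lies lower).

6930

Cr²⁺: group 6, so d-count = 6 − 2 = 4.
High-spin: t2g^3 e_g^1, CFSE = -0.6Δo = -7404 cm⁻¹.
For low-spin the configuration is t2g^4 e_g^0: orbital energy -1.6 × 12340 = -19744 cm⁻¹, and 1 additional pair relative to high-spin adds 19270 cm⁻¹, giving -474 cm⁻¹.
E(LS) − E(HS) = -474 − (-7404) = 6930 cm⁻¹.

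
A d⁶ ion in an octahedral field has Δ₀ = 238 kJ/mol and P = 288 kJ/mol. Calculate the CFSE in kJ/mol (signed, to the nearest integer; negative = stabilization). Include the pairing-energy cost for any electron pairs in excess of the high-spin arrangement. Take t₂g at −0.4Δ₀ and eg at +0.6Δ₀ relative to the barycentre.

Since Δ₀ = 238 kJ/mol < P = 288 kJ/mol, the complex adopts the high-spin configuration.
Filling d⁶ accordingly: t₂g⁴ eg².
Orbital CFSE = -0.4Δ₀ = -0.4 × 238 = -95 kJ/mol.
High-spin has no excess pairs, so no pairing correction applies.

-95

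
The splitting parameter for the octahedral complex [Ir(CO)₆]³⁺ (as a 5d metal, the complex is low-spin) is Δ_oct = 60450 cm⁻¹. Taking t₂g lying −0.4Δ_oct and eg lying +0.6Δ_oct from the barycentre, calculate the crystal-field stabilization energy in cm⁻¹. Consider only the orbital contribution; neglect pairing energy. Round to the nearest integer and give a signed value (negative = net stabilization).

-145080

CO is neutral, so the +3 overall charge sits on Ir: oxidation state +3.
Ir is in group 9, so Ir³⁺ is d⁶ (9 − 3 = 6).
Electron filling gives t₂g⁶ eg⁰.
Orbital CFSE = 6(-0.4) + 0(0.6) = -2.4Δ_oct = -2.4 × 60450 = -145080 cm⁻¹.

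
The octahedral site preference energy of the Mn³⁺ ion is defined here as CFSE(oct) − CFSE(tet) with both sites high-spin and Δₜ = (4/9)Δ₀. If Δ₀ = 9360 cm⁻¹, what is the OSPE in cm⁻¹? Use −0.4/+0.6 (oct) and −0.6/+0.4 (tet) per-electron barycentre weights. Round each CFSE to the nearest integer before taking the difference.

Mn is in group 7, so Mn³⁺ is d⁴ (7 − 3 = 4).
In an octahedral site d⁴ (HS) is t2g^3 e_g^1, giving CFSE(oct) = -0.6Δ₀ = -5616 cm⁻¹.
Tetrahedral e^2 t2^2 gives -0.4Δₜ = -0.4 × (4/9) × 9360 = -1664 cm⁻¹.
OSPE = -5616 − (-1664) = -3952 cm⁻¹.

-3952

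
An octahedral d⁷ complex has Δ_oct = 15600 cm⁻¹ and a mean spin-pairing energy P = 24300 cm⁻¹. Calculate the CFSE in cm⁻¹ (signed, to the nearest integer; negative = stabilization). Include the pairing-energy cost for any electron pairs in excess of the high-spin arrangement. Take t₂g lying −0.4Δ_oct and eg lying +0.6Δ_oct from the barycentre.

Since Δ_oct = 15600 cm⁻¹ < P = 24300 cm⁻¹, the complex adopts the high-spin configuration.
That gives t₂g⁵ eg².
Orbital CFSE = -0.8Δ_oct = -0.8 × 15600 = -12480 cm⁻¹.
High-spin has no excess pairs, so no pairing correction applies.

-12480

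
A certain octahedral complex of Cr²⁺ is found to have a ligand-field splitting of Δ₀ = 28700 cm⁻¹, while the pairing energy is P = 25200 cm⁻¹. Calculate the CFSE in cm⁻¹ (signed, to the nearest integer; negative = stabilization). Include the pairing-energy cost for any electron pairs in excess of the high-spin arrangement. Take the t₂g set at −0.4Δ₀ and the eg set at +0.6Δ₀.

-20720

Cr is in group 6, so Cr²⁺ is d⁴ (6 − 2 = 4).
With Δ₀ > P the complex is low-spin.
Configuration: t₂g⁴ eg⁰.
Orbital CFSE = -1.6Δ₀ = -1.6 × 28700 = -45920 cm⁻¹.
Excess pairs vs high-spin: 1 − 0 = 1; pairing cost = +25200 cm⁻¹.
Net CFSE = -45920 + 25200 = -20720 cm⁻¹.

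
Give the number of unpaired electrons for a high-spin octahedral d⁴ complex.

Configuration: t2g^3 e_g^1, giving 4 unpaired electrons.

4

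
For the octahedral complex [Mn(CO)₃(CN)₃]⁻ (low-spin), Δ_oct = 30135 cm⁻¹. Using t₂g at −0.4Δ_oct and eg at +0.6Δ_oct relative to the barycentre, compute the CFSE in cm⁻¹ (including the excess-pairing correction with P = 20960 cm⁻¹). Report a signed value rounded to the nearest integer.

-18350

Ligand charges: 3×(+0) from CO and 3×(-1) from CN⁻ sum to -3; with overall charge -1, Mn is +2.
Mn sits in group 7; removing 2 electrons leaves Mn²⁺ with 7 − 2 = 5 d electrons.
Electron filling gives t₂g⁵ eg⁰.
The orbital stabilization is -2.0Δ_oct = -2.0 × 30135 = -60270 cm⁻¹.
High-spin d⁵ would be t₂g³ eg² with 0 pairs; low-spin has 2, so 2 excess pairs cost +2P = +41920 cm⁻¹.
Net CFSE = -60270 + 41920 = -18350 cm⁻¹.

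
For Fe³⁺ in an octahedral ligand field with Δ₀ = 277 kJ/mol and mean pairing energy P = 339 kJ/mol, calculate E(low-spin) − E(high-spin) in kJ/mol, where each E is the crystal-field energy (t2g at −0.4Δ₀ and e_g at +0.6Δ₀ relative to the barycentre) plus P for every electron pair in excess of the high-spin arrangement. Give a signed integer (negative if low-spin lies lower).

124

Fe is in group 8, so Fe³⁺ is d⁵ (8 − 3 = 5).
High-spin: t2g^3 e_g^2, CFSE = 0.0Δ₀ = 0 kJ/mol.
Low-spin t2g^5 e_g^0 gives -2.0Δ₀ = -554 kJ/mol, but forming 2 extra pairs costs 2P = 678 kJ/mol, so E(LS) = -554 + 678 = 124 kJ/mol.
The difference is 124 − (0) = 124 kJ/mol, so high-spin lies lower.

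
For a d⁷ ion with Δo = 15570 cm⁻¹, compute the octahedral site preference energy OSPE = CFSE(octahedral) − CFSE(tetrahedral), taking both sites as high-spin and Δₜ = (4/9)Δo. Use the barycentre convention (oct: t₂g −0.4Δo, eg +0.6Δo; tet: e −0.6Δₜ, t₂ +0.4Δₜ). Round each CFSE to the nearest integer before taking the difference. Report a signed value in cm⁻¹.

Octahedral (high-spin): t2g^5 e_g^2, CFSE = 5(−0.4) + 2(+0.6) = -0.8Δo = -0.8 × 15570 = -12456 cm⁻¹.
Tetrahedral e^4 t2^3 gives -1.2Δₜ = -1.2 × (4/9) × 15570 = -8304 cm⁻¹.
OSPE = -12456 − (-8304) = -4152 cm⁻¹.

-4152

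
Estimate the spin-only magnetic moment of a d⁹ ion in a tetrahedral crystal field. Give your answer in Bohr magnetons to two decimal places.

1.73 Bohr magnetons

Tetrahedral splitting is small, so the complex is high-spin.
Configuration: e^4 t2^5 → 1 unpaired electron.
μ(spin-only) = √[1(1+2)] = √3 ≈ 1.73 Bohr magnetons.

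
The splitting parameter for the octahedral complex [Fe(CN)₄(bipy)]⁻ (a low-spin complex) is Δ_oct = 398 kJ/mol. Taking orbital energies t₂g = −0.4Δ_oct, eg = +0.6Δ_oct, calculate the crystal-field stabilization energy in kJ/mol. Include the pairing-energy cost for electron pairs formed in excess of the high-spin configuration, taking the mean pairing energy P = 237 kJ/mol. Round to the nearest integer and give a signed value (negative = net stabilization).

-322

Ligand charges: 4×(-1) from CN⁻ and 1×(+0) from bipy sum to -4; with overall charge -1, Fe is +3.
Fe sits in group 8; removing 3 electrons leaves Fe³⁺ with 8 − 3 = 5 d electrons.
Electron filling gives t₂g⁵ eg⁰.
CFSE(orbital) = 5×(-0.4Δ_oct) + 0×(0.6Δ_oct) = -2.0Δ_oct; with Δ_oct = 398 kJ/mol that is -796 kJ/mol.
High-spin d⁵ would be t₂g³ eg² with 0 pairs; low-spin has 2, so 2 excess pairs cost +2P = +474 kJ/mol.
Overall CFSE = -796 + 474 = -322 kJ/mol.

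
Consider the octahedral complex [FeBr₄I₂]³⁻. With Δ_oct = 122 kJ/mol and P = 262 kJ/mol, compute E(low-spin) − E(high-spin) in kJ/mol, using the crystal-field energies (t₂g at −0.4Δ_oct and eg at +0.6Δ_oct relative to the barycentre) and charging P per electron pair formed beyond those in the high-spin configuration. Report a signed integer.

280

Ligand charges: 4×(-1) from Br⁻ and 2×(-1) from I⁻ sum to -6; with overall charge -3, Fe is +3.
Group 8 minus oxidation state +3 gives a d⁵ configuration for Fe³⁺.
High-spin: t₂g³ eg², CFSE = 0.0Δ_oct = 0 kJ/mol.
Low-spin: t₂g⁵ eg⁰, orbital CFSE = -2.0Δ_oct = -244 kJ/mol; plus 2 excess pairs × P = +524 kJ/mol; total 280 kJ/mol.
E(LS) − E(HS) = 280 − (0) = 280 kJ/mol.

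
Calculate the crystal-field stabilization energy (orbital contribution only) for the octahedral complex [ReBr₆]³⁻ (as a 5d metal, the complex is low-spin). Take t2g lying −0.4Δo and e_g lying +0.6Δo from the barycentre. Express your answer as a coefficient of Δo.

-1.6 Δo

Each Br⁻ contributes -1; 6 × (-1) = -6. With overall charge -3, Re is in the +3 oxidation state.
Re sits in group 7; removing 3 electrons leaves Re³⁺ with 7 − 3 = 4 d electrons.
Configuration: t2g^4 e_g^0.
CFSE = 4(-0.4Δo) + 0(0.6Δo) = -1.6Δo + 0.0Δo = -1.6Δo.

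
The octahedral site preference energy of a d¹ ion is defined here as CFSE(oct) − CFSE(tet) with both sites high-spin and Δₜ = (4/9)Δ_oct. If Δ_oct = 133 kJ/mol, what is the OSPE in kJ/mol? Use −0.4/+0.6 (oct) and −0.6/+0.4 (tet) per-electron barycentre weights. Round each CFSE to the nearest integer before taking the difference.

In an octahedral site d¹ (HS) is t₂g¹ eg⁰, giving CFSE(oct) = -0.4Δ_oct = -53 kJ/mol.
Tetrahedral e¹ t₂⁰ gives -0.6Δₜ = -0.6 × (4/9) × 133 = -35 kJ/mol.
OSPE = -53 − (-35) = -18 kJ/mol.

-18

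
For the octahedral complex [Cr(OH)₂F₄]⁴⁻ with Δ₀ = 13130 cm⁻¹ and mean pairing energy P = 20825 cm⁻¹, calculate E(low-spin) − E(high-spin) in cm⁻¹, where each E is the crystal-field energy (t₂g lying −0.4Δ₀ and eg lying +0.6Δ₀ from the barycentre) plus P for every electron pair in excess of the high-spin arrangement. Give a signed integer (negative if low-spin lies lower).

Ligand charges: 2×(-1) from OH⁻ and 4×(-1) from F⁻ sum to -6; with overall charge -4, Cr is +2.
Group 6 minus oxidation state +2 gives a d⁴ configuration for Cr²⁺.
High-spin: t₂g³ eg¹, CFSE = -0.6Δ₀ = -7878 cm⁻¹.
For low-spin the configuration is t₂g⁴ eg⁰: orbital energy -1.6 × 13130 = -21008 cm⁻¹, and 1 additional pair relative to high-spin adds 20825 cm⁻¹, giving -183 cm⁻¹.
E(LS) − E(HS) = -183 − (-7878) = 7695 cm⁻¹.

7695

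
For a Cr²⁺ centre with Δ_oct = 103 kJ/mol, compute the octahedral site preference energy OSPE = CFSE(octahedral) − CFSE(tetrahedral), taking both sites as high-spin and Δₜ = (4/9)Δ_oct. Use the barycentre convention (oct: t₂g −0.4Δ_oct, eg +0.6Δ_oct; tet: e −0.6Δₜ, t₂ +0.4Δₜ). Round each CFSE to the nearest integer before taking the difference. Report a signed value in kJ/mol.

Cr²⁺: group 6, so d-count = 6 − 2 = 4.
Octahedral high-spin t₂g³ eg¹: CFSE = -0.6 × 103 = -62 kJ/mol.
Tetrahedral: e² t₂², CFSE = 2(−0.6) + 2(+0.4) = -0.4Δₜ = -0.4 × (4/9) × 103 = -18 kJ/mol.
OSPE = -62 − (-18) = -44 kJ/mol.

-44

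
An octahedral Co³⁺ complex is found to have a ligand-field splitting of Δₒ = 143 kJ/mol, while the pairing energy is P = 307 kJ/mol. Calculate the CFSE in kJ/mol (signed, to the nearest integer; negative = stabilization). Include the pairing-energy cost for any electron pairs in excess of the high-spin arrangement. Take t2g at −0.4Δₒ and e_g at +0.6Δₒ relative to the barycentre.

-57

Co sits in group 9; removing 3 electrons leaves Co³⁺ with 9 − 3 = 6 d electrons.
With Δₒ < P the complex is high-spin.
Filling d⁶ accordingly: t2g^4 e_g^2.
Orbital CFSE = -0.4Δₒ = -0.4 × 143 = -57 kJ/mol.
High-spin has no excess pairs, so no pairing correction applies.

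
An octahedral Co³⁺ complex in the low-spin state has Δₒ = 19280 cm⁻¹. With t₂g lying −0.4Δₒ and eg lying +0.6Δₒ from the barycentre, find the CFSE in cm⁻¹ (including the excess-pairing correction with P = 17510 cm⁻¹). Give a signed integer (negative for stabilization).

-11252

Group 9 minus oxidation state +3 gives a d⁶ configuration for Co³⁺.
Electron filling gives t₂g⁶ eg⁰.
The orbital stabilization is -2.4Δₒ = -2.4 × 19280 = -46272 cm⁻¹.
Relative to high-spin t₂g⁴ eg² (1 paired), the low-spin configuration has 2 additional pairs, contributing +2 × 17510 = +35020 cm⁻¹.
Combining: -46272 + 35020 = -11252 cm⁻¹.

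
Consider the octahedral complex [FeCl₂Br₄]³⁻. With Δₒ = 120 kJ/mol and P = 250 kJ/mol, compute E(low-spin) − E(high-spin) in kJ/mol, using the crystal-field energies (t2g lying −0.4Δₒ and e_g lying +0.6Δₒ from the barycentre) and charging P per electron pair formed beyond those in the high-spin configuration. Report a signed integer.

260

Ligand charges: 2×(-1) from Cl⁻ and 4×(-1) from Br⁻ sum to -6; with overall charge -3, Fe is +3.
Fe sits in group 8; removing 3 electrons leaves Fe³⁺ with 8 − 3 = 5 d electrons.
High-spin d⁵ fills as t2g^3 e_g^2 with CFSE 3(−0.4) + 2(+0.6) = 0.0Δₒ = 0 kJ/mol.
Low-spin: t2g^5 e_g^0, orbital CFSE = -2.0Δₒ = -240 kJ/mol; plus 2 excess pairs × P = +500 kJ/mol; total 260 kJ/mol.
E(LS) − E(HS) = 260 − (0) = 260 kJ/mol.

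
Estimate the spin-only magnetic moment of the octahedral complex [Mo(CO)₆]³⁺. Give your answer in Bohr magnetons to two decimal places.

CO is neutral, so the +3 overall charge sits on Mo: oxidation state +3.
Mo is in group 6, so Mo³⁺ is d³ (6 − 3 = 3).
Configuration: t₂g³ eg⁰ → 3 unpaired electrons.
μ(spin-only) = √[3(3+2)] = √15 ≈ 3.87 Bohr magnetons.

3.87 Bohr magnetons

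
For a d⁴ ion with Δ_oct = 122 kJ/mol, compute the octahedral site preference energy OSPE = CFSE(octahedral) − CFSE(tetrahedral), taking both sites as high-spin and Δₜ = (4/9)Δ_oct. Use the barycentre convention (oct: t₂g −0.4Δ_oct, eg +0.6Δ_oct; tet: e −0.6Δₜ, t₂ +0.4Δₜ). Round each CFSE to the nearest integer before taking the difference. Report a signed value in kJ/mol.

-51

In an octahedral site d⁴ (HS) is t₂g³ eg¹, giving CFSE(oct) = -0.6Δ_oct = -73 kJ/mol.
Tetrahedral e² t₂² gives -0.4Δₜ = -0.4 × (4/9) × 122 = -22 kJ/mol.
OSPE = -73 − (-22) = -51 kJ/mol.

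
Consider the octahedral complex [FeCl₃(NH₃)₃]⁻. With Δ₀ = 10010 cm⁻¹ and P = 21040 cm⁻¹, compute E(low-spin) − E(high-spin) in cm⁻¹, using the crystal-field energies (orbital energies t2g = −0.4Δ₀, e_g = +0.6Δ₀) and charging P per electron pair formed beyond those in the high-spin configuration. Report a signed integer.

22060

Ligand charges: 3×(-1) from Cl⁻ and 3×(+0) from NH₃ sum to -3; with overall charge -1, Fe is +2.
Fe is in group 8, so Fe²⁺ is d⁶ (8 − 2 = 6).
In the high-spin limit (t2g^4 e_g^2) the orbital term is -0.4Δ₀ = -4004 cm⁻¹, with no excess pairing.
Low-spin t2g^6 e_g^0 gives -2.4Δ₀ = -24024 cm⁻¹, but forming 2 extra pairs costs 2P = 42080 cm⁻¹, so E(LS) = -24024 + 42080 = 18056 cm⁻¹.
Thus E(LS) − E(HS) = 22060 cm⁻¹.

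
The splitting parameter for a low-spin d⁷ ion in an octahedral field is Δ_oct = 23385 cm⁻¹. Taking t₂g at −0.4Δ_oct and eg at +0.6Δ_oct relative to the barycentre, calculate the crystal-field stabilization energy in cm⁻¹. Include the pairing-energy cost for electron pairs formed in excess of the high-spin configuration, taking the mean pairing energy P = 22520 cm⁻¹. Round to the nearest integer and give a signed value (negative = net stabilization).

Electron filling gives t₂g⁶ eg¹.
Orbital CFSE = 6(-0.4) + 1(0.6) = -1.8Δ_oct = -1.8 × 23385 = -42093 cm⁻¹.
Pairing penalty: 3 pairs vs 2 in the high-spin reference → 1 extra × P = 22520 cm⁻¹.
Overall CFSE = -42093 + 22520 = -19573 cm⁻¹.

-19573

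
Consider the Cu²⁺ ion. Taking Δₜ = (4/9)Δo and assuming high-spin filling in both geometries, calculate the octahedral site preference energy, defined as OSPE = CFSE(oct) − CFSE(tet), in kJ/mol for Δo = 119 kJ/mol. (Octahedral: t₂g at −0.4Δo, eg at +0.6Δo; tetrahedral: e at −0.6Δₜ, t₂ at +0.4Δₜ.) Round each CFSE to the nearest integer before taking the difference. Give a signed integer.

Cu²⁺: group 11, so d-count = 11 − 2 = 9.
In an octahedral site d⁹ (HS) is t₂g⁶ eg³, giving CFSE(oct) = -0.6Δo = -71 kJ/mol.
Tetrahedral e⁴ t₂⁵ gives -0.4Δₜ = -0.4 × (4/9) × 119 = -21 kJ/mol.
OSPE = -71 − (-21) = -50 kJ/mol.

-50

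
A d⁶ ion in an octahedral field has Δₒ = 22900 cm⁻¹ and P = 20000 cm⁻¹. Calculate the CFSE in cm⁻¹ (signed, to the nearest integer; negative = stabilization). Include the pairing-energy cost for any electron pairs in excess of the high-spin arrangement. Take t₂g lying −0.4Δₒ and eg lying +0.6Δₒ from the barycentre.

-14960

Δₒ > P, so pairing is preferred: the ground state is low-spin.
That gives t₂g⁶ eg⁰.
Orbital CFSE = -2.4Δₒ = -2.4 × 22900 = -54960 cm⁻¹.
Excess pairs vs high-spin: 3 − 1 = 2; pairing cost = +40000 cm⁻¹.
Net CFSE = -54960 + 40000 = -14960 cm⁻¹.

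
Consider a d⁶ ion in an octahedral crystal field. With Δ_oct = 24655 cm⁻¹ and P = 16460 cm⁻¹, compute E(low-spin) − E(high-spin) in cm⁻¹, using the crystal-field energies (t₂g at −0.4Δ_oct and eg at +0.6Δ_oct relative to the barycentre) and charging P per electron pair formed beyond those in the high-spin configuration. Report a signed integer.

-16390

High-spin d⁶ fills as t₂g⁴ eg² with CFSE 4(−0.4) + 2(+0.6) = -0.4Δ_oct = -9862 cm⁻¹.
Low-spin: t₂g⁶ eg⁰, orbital CFSE = -2.4Δ_oct = -59172 cm⁻¹; plus 2 excess pairs × P = +32920 cm⁻¹; total -26252 cm⁻¹.
Thus E(LS) − E(HS) = -16390 cm⁻¹.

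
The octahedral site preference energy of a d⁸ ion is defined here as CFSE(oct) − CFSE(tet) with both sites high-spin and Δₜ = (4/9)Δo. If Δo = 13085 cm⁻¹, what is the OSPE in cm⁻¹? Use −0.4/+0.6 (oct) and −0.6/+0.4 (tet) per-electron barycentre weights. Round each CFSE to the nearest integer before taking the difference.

-11050

In an octahedral site d⁸ (HS) is t₂g⁶ eg², giving CFSE(oct) = -1.2Δo = -15702 cm⁻¹.
Tetrahedral: e⁴ t₂⁴, CFSE = 4(−0.6) + 4(+0.4) = -0.8Δₜ = -0.8 × (4/9) × 13085 = -4652 cm⁻¹.
Subtracting, OSPE = -15702 − (-4652) = -11050 cm⁻¹.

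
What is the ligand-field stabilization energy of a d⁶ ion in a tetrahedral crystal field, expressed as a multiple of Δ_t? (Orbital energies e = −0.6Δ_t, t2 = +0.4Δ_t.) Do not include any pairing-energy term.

Tetrahedral splitting is small, so the complex is high-spin.
Configuration: e^3 t2^3.
CFSE = 3(-0.6Δ_t) + 3(0.4Δ_t) = -1.8Δ_t + 1.2Δ_t = -0.6Δ_t.

-0.6 Δ_t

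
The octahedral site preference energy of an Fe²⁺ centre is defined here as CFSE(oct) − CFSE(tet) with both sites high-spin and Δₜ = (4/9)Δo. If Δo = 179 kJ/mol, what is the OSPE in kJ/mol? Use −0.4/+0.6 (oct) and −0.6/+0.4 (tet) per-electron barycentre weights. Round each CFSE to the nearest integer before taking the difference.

Fe²⁺: group 8, so d-count = 8 − 2 = 6.
In an octahedral site d⁶ (HS) is t2g^4 e_g^2, giving CFSE(oct) = -0.4Δo = -72 kJ/mol.
Tetrahedral: e^3 t2^3, CFSE = 3(−0.6) + 3(+0.4) = -0.6Δₜ = -0.6 × (4/9) × 179 = -48 kJ/mol.
OSPE = CFSE(oct) − CFSE(tet) = -72 − (-48) = -24 kJ/mol.

-24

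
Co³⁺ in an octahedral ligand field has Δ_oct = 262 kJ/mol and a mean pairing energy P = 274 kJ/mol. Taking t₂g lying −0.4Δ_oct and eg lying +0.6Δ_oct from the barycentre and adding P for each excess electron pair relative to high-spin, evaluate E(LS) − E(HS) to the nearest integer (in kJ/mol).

24

Co sits in group 9; removing 3 electrons leaves Co³⁺ with 9 − 3 = 6 d electrons.
High-spin d⁶ fills as t₂g⁴ eg² with CFSE 4(−0.4) + 2(+0.6) = -0.4Δ_oct = -105 kJ/mol.
Low-spin t₂g⁶ eg⁰ gives -2.4Δ_oct = -629 kJ/mol, but forming 2 extra pairs costs 2P = 548 kJ/mol, so E(LS) = -629 + 548 = -81 kJ/mol.
Thus E(LS) − E(HS) = 24 kJ/mol.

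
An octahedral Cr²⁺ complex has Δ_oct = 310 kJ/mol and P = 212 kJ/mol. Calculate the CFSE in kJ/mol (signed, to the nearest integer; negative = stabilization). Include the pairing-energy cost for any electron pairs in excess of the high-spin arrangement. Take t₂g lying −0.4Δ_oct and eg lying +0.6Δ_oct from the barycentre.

-284

Group 6 minus oxidation state +2 gives a d⁴ configuration for Cr²⁺.
Here Δ_oct > P (310 > 212), so the low-spin state is favoured.
That gives t₂g⁴ eg⁰.
Orbital CFSE = -1.6Δ_oct = -1.6 × 310 = -496 kJ/mol.
Excess pairs vs high-spin: 1 − 0 = 1; pairing cost = +212 kJ/mol.
Net CFSE = -496 + 212 = -284 kJ/mol.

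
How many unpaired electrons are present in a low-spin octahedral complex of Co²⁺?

1

Co is in group 9, so Co²⁺ is d⁷ (9 − 2 = 7).
Configuration: t₂g⁶ eg¹, giving 1 unpaired electron.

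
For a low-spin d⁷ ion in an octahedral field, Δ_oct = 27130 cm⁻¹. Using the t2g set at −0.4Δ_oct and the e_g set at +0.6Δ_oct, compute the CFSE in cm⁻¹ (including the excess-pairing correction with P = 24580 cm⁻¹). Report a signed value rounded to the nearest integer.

-24254

Configuration: t2g^6 e_g^1.
CFSE(orbital) = 6×(-0.4Δ_oct) + 1×(0.6Δ_oct) = -1.8Δ_oct; with Δ_oct = 27130 cm⁻¹ that is -48834 cm⁻¹.
Relative to high-spin t2g^5 e_g^2 (2 paired), the low-spin configuration has 1 additional pair, contributing +1 × 24580 = +24580 cm⁻¹.
Overall CFSE = -48834 + 24580 = -24254 cm⁻¹.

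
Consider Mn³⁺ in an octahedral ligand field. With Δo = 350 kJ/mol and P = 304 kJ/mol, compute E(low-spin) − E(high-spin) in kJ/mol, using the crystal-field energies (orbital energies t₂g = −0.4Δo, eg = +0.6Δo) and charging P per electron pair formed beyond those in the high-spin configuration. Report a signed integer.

-46

Mn³⁺: group 7, so d-count = 7 − 3 = 4.
High-spin d⁴ fills as t₂g³ eg¹ with CFSE 3(−0.4) + 1(+0.6) = -0.6Δo = -210 kJ/mol.
Low-spin t₂g⁴ eg⁰ gives -1.6Δo = -560 kJ/mol, but forming 1 extra pair costs 1P = 304 kJ/mol, so E(LS) = -560 + 304 = -256 kJ/mol.
E(LS) − E(HS) = -256 − (-210) = -46 kJ/mol.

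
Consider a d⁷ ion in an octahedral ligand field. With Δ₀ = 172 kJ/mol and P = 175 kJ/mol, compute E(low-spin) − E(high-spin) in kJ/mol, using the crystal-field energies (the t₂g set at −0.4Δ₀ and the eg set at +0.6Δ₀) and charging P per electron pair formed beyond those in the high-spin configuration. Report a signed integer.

In the high-spin limit (t₂g⁵ eg²) the orbital term is -0.8Δ₀ = -138 kJ/mol, with no excess pairing.
For low-spin the configuration is t₂g⁶ eg¹: orbital energy -1.8 × 172 = -310 kJ/mol, and 1 additional pair relative to high-spin adds 175 kJ/mol, giving -135 kJ/mol.
E(LS) − E(HS) = -135 − (-138) = 3 kJ/mol.

3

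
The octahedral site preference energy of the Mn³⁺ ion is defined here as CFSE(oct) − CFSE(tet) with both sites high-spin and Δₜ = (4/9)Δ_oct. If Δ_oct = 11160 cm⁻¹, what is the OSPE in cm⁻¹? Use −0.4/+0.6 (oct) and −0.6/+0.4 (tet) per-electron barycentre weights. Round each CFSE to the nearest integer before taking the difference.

Group 7 minus oxidation state +3 gives a d⁴ configuration for Mn³⁺.
Octahedral (high-spin): t₂g³ eg¹, CFSE = 3(−0.4) + 1(+0.6) = -0.6Δ_oct = -0.6 × 11160 = -6696 cm⁻¹.
Tetrahedral e² t₂² gives -0.4Δₜ = -0.4 × (4/9) × 11160 = -1984 cm⁻¹.
OSPE = -6696 − (-1984) = -4712 cm⁻¹.

-4712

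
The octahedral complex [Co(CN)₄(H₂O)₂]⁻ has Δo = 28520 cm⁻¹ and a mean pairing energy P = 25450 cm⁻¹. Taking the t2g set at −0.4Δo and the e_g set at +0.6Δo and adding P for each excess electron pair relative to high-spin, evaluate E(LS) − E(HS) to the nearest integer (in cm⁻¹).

Ligand charges: 4×(-1) from CN⁻ and 2×(+0) from H₂O sum to -4; with overall charge -1, Co is +3.
Co is in group 9, so Co³⁺ is d⁶ (9 − 3 = 6).
High-spin d⁶ fills as t2g^4 e_g^2 with CFSE 4(−0.4) + 2(+0.6) = -0.4Δo = -11408 cm⁻¹.
Low-spin: t2g^6 e_g^0, orbital CFSE = -2.4Δo = -68448 cm⁻¹; plus 2 excess pairs × P = +50900 cm⁻¹; total -17548 cm⁻¹.
Thus E(LS) − E(HS) = -6140 cm⁻¹.

-6140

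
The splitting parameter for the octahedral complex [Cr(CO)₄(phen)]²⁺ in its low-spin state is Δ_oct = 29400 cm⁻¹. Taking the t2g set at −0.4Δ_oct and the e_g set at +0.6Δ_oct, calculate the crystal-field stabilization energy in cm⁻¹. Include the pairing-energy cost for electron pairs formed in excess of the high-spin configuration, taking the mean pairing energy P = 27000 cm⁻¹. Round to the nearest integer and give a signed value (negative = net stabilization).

Ligand charges: 4×(+0) from CO and 1×(+0) from phen sum to +0; with overall charge +2, Cr is +2.
Cr²⁺: group 6, so d-count = 6 − 2 = 4.
Electron filling gives t2g^4 e_g^0.
The orbital stabilization is -1.6Δ_oct = -1.6 × 29400 = -47040 cm⁻¹.
Relative to high-spin t2g^3 e_g^1 (0 paired), the low-spin configuration has 1 additional pair, contributing +1 × 27000 = +27000 cm⁻¹.
Overall CFSE = -47040 + 27000 = -20040 cm⁻¹.

-20040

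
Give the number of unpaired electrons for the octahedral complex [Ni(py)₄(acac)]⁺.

2

Ligand charges: 4×(+0) from py and 1×(-1) from acac⁻ sum to -1; with overall charge +1, Ni is +2.
Ni is in group 10, so Ni²⁺ is d⁸ (10 − 2 = 8).
Configuration: t2g^6 e_g^2, giving 2 unpaired electrons.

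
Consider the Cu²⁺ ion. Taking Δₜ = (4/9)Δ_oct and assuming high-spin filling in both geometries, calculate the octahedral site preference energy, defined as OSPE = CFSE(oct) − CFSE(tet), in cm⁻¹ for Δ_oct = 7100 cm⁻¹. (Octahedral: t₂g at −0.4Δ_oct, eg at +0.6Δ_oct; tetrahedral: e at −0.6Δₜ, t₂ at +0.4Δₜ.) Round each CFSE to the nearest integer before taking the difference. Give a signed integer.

-2998

Cu is in group 11, so Cu²⁺ is d⁹ (11 − 2 = 9).
In an octahedral site d⁹ (HS) is t₂g⁶ eg³, giving CFSE(oct) = -0.6Δ_oct = -4260 cm⁻¹.
Tetrahedral e⁴ t₂⁵ gives -0.4Δₜ = -0.4 × (4/9) × 7100 = -1262 cm⁻¹.
Subtracting, OSPE = -4260 − (-1262) = -2998 cm⁻¹.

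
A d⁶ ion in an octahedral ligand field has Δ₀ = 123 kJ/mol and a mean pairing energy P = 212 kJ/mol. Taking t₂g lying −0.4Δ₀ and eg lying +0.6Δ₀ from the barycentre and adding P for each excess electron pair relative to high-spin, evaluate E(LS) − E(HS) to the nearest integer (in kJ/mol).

High-spin d⁶ fills as t₂g⁴ eg² with CFSE 4(−0.4) + 2(+0.6) = -0.4Δ₀ = -49 kJ/mol.
Low-spin: t₂g⁶ eg⁰, orbital CFSE = -2.4Δ₀ = -295 kJ/mol; plus 2 excess pairs × P = +424 kJ/mol; total 129 kJ/mol.
E(LS) − E(HS) = 129 − (-49) = 178 kJ/mol.

178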